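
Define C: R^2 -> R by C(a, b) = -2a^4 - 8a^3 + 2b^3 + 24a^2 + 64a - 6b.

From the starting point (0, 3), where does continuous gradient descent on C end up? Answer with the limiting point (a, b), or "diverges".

(-1, 1)

C is separable, so gradient descent decouples: a follows -∂C/∂a, b follows -∂C/∂b.
∂C/∂a = -8(a - 2)(a + 1)(a + 4); at a=0 this is 64, so a decreases.
∂C/∂b = 6(b - 1)(b + 1); at b=3 this is 48, so b decreases.
a converges to its nearest critical value -1 (a local min of the a-part); b converges to 1. The iterate converges to (-1, 1).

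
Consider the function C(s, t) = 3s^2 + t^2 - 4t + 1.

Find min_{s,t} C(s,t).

C(s,t) separates as P(s) + Q(t) + 1, so its minimum is min P + min Q + 1.
P'(s) = 6s vanishes at s ∈ {0}; Q'(t) = 2(t - 2) vanishes at t ∈ {2}.
Local minima of P (where P''>0): P(0)=0. Local minima of Q: Q(2)=-4.
So the global minimum of C is P(0) + Q(2) + 1 = 0 − 4 + 1 = -3, attained at (0, 2).

-3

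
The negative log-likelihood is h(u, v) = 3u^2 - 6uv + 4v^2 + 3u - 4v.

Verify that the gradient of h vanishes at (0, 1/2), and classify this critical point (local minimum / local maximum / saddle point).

local minimum

∇h = (6u - 6v + 3, -6u + 8v - 4); substituting (0, 1/2) gives ∇h = (0, 0), so (0, 1/2) is indeed a critical point.
The Hessian of h is constant: H = [[6, -6], [-6, 8]].
det(H) = 6·8 − (-6)² = 12.
det(H) > 0 and tr(H) = 14 > 0, so H is positive definite and the point is a local minimum.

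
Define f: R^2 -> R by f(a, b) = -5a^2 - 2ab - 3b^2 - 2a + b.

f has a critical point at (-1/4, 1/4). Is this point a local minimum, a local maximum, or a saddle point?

local maximum

The Hessian of f is constant: H = [[-10, -2], [-2, -6]].
det(H) = (-10)·(-6) − (-2)² = 56.
det(H) > 0 and tr(H) = -16 < 0, so H is negative definite and the point is a local maximum.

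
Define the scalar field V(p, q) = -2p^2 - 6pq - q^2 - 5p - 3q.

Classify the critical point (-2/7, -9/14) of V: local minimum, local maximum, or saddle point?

saddle point

The Hessian of V is constant: H = [[-4, -6], [-6, -2]].
det(H) = (-4)·(-2) − (-6)² = -28.
Since det(H) < 0, H is indefinite and the critical point is a saddle point.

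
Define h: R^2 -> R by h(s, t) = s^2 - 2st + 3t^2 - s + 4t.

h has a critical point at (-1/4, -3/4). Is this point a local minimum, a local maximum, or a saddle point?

local minimum

The Hessian of h is constant: H = [[2, -2], [-2, 6]].
det(H) = 2·6 − (-2)² = 8.
det(H) > 0 and tr(H) = 8 > 0, so H is positive definite and the point is a local minimum.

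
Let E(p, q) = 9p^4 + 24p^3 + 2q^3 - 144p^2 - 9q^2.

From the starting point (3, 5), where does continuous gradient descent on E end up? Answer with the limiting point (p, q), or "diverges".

E is separable, so gradient descent decouples: p follows -∂E/∂p, q follows -∂E/∂q.
∂E/∂p = 36p(p - 2)(p + 4); at p=3 this is 756, so p decreases.
∂E/∂q = 6q(q - 3); at q=5 this is 60, so q decreases.
p converges to its nearest critical value 2 (a local min of the p-part); q converges to 3. The iterate converges to (2, 3).

(2, 3)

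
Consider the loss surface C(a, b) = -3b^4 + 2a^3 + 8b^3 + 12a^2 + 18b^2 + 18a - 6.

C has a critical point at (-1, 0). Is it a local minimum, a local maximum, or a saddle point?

The mixed partial ∂²C/∂a∂b is 0, so the Hessian at any point is diag(C_aa, C_bb) = diag(12(a + 2), 12(-3b^2 + 4b + 3)).
At (-1, 0): H = diag(12, 36).
Both eigenvalues are positive, so H is positive definite: a local minimum.

local minimum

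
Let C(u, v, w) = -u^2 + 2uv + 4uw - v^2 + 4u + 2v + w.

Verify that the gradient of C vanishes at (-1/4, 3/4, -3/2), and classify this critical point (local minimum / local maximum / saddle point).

∇C = (-2u + 2v + 4w + 4, 2u - 2v + 2, 4u + 1); substituting (-1/4, 3/4, -3/2) gives ∇C = (0, 0, 0), so (-1/4, 3/4, -3/2) is indeed a critical point.
The Hessian is constant: H = [[-2, 2, 4], [2, -2, 0], [4, 0, 0]].
Leading principal minors: Δ₁ = -2, Δ₂ = 0, Δ₃ = 32.
The minors fit neither the all-positive nor the alternating-sign pattern, so H is indefinite: a saddle point.

saddle point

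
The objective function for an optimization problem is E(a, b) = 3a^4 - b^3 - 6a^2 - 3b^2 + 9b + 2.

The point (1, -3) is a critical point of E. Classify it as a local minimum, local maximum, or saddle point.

local minimum

The mixed partial ∂²E/∂a∂b is 0, so the Hessian at any point is diag(E_aa, E_bb) = diag(12(3a^2 - 1), -6(b + 1)).
At (1, -3): H = diag(24, 12).
Both eigenvalues are positive, so H is positive definite: a local minimum.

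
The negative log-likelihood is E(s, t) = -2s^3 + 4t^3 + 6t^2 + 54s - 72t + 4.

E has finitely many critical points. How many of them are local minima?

1

E separates as a function of s plus a function of t, so ∇E=0 decouples.
∂E/∂s = -6(s - 3)(s + 3) = 0 at s ∈ {-3, 3}; ∂E/∂t = 12(t - 2)(t + 3) = 0 at t ∈ {-3, 2}.
The Hessian is diagonal: diag(E_ss, E_tt). Second derivatives: E_ss(-3)=36, E_ss(3)=-36; E_tt(-3)=-60, E_tt(2)=60.
Local minima occur where both diagonal entries positive: (-3, 2). Count: 1.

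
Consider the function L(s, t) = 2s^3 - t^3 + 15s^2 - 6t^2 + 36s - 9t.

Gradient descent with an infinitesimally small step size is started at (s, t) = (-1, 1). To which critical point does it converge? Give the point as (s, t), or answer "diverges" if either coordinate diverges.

diverges

L is separable, so gradient descent decouples: s follows -∂L/∂s, t follows -∂L/∂t.
∂L/∂s = 6(s + 2)(s + 3); at s=-1 this is 12, so s decreases.
∂L/∂t = -3(t + 1)(t + 3); at t=1 this is -24, so t increases.
The t-coordinate has no critical point in that direction and runs off to infinity.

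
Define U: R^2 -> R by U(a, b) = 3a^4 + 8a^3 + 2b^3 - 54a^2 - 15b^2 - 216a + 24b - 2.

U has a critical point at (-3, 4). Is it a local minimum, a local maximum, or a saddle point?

local minimum

The mixed partial ∂²U/∂a∂b is 0, so the Hessian at any point is diag(U_aa, U_bb) = diag(12(3a^2 + 4a - 9), 6(2b - 5)).
At (-3, 4): H = diag(72, 18).
Both eigenvalues are positive, so H is positive definite: a local minimum.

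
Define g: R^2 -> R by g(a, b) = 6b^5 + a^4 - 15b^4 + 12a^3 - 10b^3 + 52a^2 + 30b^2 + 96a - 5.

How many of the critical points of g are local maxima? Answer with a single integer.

2

g separates as a function of a plus a function of b, so ∇g=0 decouples.
∂g/∂a = 4(a + 2)(a + 3)(a + 4) = 0 at a ∈ {-4, -3, -2}; ∂g/∂b = 30b(b - 2)(b - 1)(b + 1) = 0 at b ∈ {-1, 0, 1, 2}.
The Hessian is diagonal: diag(g_aa, g_bb). Second derivatives: g_aa(-4)=8, g_aa(-3)=-4, g_aa(-2)=8; g_bb(-1)=-180, g_bb(0)=60, g_bb(1)=-60, g_bb(2)=180.
Local maxima occur where both diagonal entries negative: (-3, -1), (-3, 1). Count: 2.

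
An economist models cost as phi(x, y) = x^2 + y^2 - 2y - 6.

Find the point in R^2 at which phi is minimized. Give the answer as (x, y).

(0, 1)

phi(x,y) separates as P(x) + Q(y) − 6, so its minimum is min P + min Q − 6.
P'(x) = 2x vanishes at x ∈ {0}; Q'(y) = 2y - 2 vanishes at y ∈ {1}.
Local minima of P (where P''>0): P(0)=0. Local minima of Q: Q(1)=-1.
So the global minimum of phi is P(0) + Q(1) − 6 = 0 − 1 − 6 = -7, attained at (0, 1).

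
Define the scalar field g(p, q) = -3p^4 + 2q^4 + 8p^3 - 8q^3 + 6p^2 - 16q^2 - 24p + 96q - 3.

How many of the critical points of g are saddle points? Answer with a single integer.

5

g separates as a function of p plus a function of q, so ∇g=0 decouples.
∂g/∂p = -12(p - 2)(p - 1)(p + 1) = 0 at p ∈ {-1, 1, 2}; ∂g/∂q = 8(q - 3)(q - 2)(q + 2) = 0 at q ∈ {-2, 2, 3}.
The Hessian is diagonal: diag(g_pp, g_qq). Second derivatives: g_pp(-1)=-72, g_pp(1)=24, g_pp(2)=-36; g_qq(-2)=160, g_qq(2)=-32, g_qq(3)=40.
Saddle points occur where the two diagonal entries have opposite signs: (-1, -2), (-1, 3), (1, 2), (2, -2), (2, 3). Count: 5.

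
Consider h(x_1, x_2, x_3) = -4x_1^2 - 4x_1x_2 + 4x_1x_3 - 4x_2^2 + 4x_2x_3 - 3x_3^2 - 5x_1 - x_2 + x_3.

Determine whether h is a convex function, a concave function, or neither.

h is quadratic, so its Hessian is the constant matrix H = [[-8, -4, 4], [-4, -8, 4], [4, 4, -6]].
Leading principal minors: -8, 48, -160.
Signs alternate −, +, − ⇒ H ≺ 0 ⇒ concave.

concave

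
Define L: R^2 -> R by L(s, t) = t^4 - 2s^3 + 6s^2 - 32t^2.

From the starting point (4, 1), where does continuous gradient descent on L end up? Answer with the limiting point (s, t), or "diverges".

diverges

L is separable, so gradient descent decouples: s follows -∂L/∂s, t follows -∂L/∂t.
∂L/∂s = -6s(s - 2); at s=4 this is -48, so s increases.
∂L/∂t = 4t(t - 4)(t + 4); at t=1 this is -60, so t increases.
The s-coordinate has no critical point in that direction and runs off to infinity.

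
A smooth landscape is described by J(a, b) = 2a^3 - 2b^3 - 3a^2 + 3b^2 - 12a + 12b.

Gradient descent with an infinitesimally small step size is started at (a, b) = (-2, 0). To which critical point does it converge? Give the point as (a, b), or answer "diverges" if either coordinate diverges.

diverges

J is separable, so gradient descent decouples: a follows -∂J/∂a, b follows -∂J/∂b.
∂J/∂a = 6(a - 2)(a + 1); at a=-2 this is 24, so a decreases.
∂J/∂b = -6(b - 2)(b + 1); at b=0 this is 12, so b decreases.
The a-coordinate has no critical point in that direction and runs off to infinity.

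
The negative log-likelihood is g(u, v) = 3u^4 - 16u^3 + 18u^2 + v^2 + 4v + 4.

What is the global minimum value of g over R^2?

g(u,v) separates as P(u) + Q(v) + 4, so its minimum is min P + min Q + 4.
P'(u) = 12u(u - 3)(u - 1) vanishes at u ∈ {0, 1, 3}; Q'(v) = 2v + 4 vanishes at v ∈ {-2}.
Local minima of P (where P''>0): P(0)=0, P(3)=-27. Local minima of Q: Q(-2)=-4.
So the global minimum of g is P(3) + Q(-2) + 4 = -27 − 4 + 4 = -27, attained at (3, -2).

-27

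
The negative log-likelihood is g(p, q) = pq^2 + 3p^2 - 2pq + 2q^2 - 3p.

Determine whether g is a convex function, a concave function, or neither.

The term pq^2 is cubic, so the Hessian is not constant.
∂²g/∂q² = 2p + 4, which takes both signs as p varies (negative for sufficiently negative p). A diagonal entry of the Hessian changing sign means the Hessian is neither positive- nor negative-semidefinite on all of R^2.

neither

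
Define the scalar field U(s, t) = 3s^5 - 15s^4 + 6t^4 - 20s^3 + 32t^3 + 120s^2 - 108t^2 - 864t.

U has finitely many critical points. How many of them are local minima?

4

U separates as a function of s plus a function of t, so ∇U=0 decouples.
∂U/∂s = 15s(s - 4)(s - 2)(s + 2) = 0 at s ∈ {-2, 0, 2, 4}; ∂U/∂t = 24(t - 3)(t + 3)(t + 4) = 0 at t ∈ {-4, -3, 3}.
The Hessian is diagonal: diag(U_ss, U_tt). Second derivatives: U_ss(-2)=-720, U_ss(0)=240, U_ss(2)=-240, U_ss(4)=720; U_tt(-4)=168, U_tt(-3)=-144, U_tt(3)=1008.
Local minima occur where both diagonal entries positive: (0, -4), (0, 3), (4, -4), (4, 3). Count: 4.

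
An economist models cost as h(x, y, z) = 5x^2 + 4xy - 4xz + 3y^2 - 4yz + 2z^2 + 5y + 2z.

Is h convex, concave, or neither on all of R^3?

h is quadratic, so its Hessian is the constant matrix H = [[10, 4, -4], [4, 6, -4], [-4, -4, 4]].
Leading principal minors: 10, 44, 48.
All positive ⇒ H ≻ 0 ⇒ convex.

convex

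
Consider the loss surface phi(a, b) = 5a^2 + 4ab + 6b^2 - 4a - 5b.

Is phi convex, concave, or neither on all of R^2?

phi is quadratic, so its Hessian is the constant matrix H = [[10, 4], [4, 12]].
det(H) = 104, tr(H) = 22.
det(H) > 0 and tr(H) > 0, so H is positive definite everywhere: convex.

convex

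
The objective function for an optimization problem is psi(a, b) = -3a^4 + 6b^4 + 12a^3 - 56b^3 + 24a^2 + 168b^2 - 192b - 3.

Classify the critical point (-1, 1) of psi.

The mixed partial ∂²psi/∂a∂b is 0, so the Hessian at any point is diag(psi_aa, psi_bb) = diag(12(-3a^2 + 6a + 4), 24(3b^2 - 14b + 14)).
At (-1, 1): H = diag(-60, 72).
The eigenvalues have opposite signs, so H is indefinite: a saddle point.

saddle point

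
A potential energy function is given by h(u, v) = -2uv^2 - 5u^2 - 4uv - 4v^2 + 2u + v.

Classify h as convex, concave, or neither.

The term -2uv^2 is cubic, so the Hessian is not constant.
∂²h/∂v² = -4u - 8, which takes both signs as u varies (negative for sufficiently large u). A diagonal entry of the Hessian changing sign means the Hessian is neither positive- nor negative-semidefinite on all of R^2.

neither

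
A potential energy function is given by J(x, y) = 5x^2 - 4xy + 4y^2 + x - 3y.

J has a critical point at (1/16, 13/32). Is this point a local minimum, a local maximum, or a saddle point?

local minimum

The Hessian of J is constant: H = [[10, -4], [-4, 8]].
det(H) = 10·8 − (-4)² = 64.
det(H) > 0 and tr(H) = 18 > 0, so H is positive definite and the point is a local minimum.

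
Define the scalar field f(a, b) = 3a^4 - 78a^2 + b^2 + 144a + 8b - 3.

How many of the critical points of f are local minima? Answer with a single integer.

2

f separates as a function of a plus a function of b, so ∇f=0 decouples.
∂f/∂a = 12(a - 3)(a - 1)(a + 4) = 0 at a ∈ {-4, 1, 3}; ∂f/∂b = 2(b + 4) = 0 at b ∈ {-4}.
The Hessian is diagonal: diag(f_aa, f_bb). Second derivatives: f_aa(-4)=420, f_aa(1)=-120, f_aa(3)=168; f_bb(-4)=2.
Local minima occur where both diagonal entries positive: (-4, -4), (3, -4). Count: 2.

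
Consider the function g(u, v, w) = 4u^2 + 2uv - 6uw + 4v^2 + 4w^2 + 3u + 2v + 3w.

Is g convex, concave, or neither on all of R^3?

convex

g is quadratic, so its Hessian is the constant matrix H = [[8, 2, -6], [2, 8, 0], [-6, 0, 8]].
Leading principal minors: 8, 60, 192.
All positive ⇒ H ≻ 0 ⇒ convex.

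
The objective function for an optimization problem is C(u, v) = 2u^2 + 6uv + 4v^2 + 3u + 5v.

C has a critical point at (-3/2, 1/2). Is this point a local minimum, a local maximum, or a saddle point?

The Hessian of C is constant: H = [[4, 6], [6, 8]].
det(H) = 4·8 − 6² = -4.
Since det(H) < 0, H is indefinite and the critical point is a saddle point.

saddle point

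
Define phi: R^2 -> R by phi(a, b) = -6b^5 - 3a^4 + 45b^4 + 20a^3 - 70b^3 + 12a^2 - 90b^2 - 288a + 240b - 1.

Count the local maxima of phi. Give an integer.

4

phi separates as a function of a plus a function of b, so ∇phi=0 decouples.
∂phi/∂a = -12(a - 4)(a - 3)(a + 2) = 0 at a ∈ {-2, 3, 4}; ∂phi/∂b = -30(b - 4)(b - 2)(b - 1)(b + 1) = 0 at b ∈ {-1, 1, 2, 4}.
The Hessian is diagonal: diag(phi_aa, phi_bb). Second derivatives: phi_aa(-2)=-360, phi_aa(3)=60, phi_aa(4)=-72; phi_bb(-1)=900, phi_bb(1)=-180, phi_bb(2)=180, phi_bb(4)=-900.
Local maxima occur where both diagonal entries negative: (-2, 1), (-2, 4), (4, 1), (4, 4). Count: 4.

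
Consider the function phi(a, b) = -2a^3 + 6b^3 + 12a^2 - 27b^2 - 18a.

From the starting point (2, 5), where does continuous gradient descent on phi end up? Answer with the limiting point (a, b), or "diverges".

(1, 3)

phi is separable, so gradient descent decouples: a follows -∂phi/∂a, b follows -∂phi/∂b.
∂phi/∂a = -6(a - 3)(a - 1); at a=2 this is 6, so a decreases.
∂phi/∂b = 18b(b - 3); at b=5 this is 180, so b decreases.
a converges to its nearest critical value 1 (a local min of the a-part); b converges to 3. The iterate converges to (1, 3).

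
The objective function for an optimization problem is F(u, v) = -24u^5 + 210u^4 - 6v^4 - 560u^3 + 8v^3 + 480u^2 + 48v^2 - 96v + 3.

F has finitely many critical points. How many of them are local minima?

2

F separates as a function of u plus a function of v, so ∇F=0 decouples.
∂F/∂u = -120u(u - 4)(u - 2)(u - 1) = 0 at u ∈ {0, 1, 2, 4}; ∂F/∂v = -24(v - 2)(v - 1)(v + 2) = 0 at v ∈ {-2, 1, 2}.
The Hessian is diagonal: diag(F_uu, F_vv). Second derivatives: F_uu(0)=960, F_uu(1)=-360, F_uu(2)=480, F_uu(4)=-2880; F_vv(-2)=-288, F_vv(1)=72, F_vv(2)=-96.
Local minima occur where both diagonal entries positive: (0, 1), (2, 1). Count: 2.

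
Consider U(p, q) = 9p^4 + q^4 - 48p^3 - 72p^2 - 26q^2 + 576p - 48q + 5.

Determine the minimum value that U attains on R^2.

U(p,q) separates as A(p) + B(q) + 5, so its minimum is min A + min B + 5.
A'(p) = 36(p - 4)(p - 2)(p + 2) vanishes at p ∈ {-2, 2, 4}; B'(q) = 4(q - 4)(q + 1)(q + 3) vanishes at q ∈ {-3, -1, 4}.
Local minima of A (where A''>0): A(-2)=-912, A(4)=384. Local minima of B: B(-3)=-9, B(4)=-352.
So the global minimum of U is A(-2) + B(4) + 5 = -912 − 352 + 5 = -1259, attained at (-2, 4).

-1259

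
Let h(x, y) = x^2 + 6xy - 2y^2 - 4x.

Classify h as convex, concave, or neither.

neither

h is quadratic, so its Hessian is the constant matrix H = [[2, 6], [6, -4]].
det(H) = -44, tr(H) = -2.
det(H) < 0, so H is indefinite: neither convex nor concave.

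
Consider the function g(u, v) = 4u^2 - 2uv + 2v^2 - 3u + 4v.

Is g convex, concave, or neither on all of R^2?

g is quadratic, so its Hessian is the constant matrix H = [[8, -2], [-2, 4]].
det(H) = 28, tr(H) = 12.
det(H) > 0 and tr(H) > 0, so H is positive definite everywhere: convex.

convex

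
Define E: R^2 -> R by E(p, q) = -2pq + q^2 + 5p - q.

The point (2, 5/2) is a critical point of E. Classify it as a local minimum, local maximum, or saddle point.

The Hessian of E is constant: H = [[0, -2], [-2, 2]].
det(H) = 0·2 − (-2)² = -4.
Since det(H) < 0, H is indefinite and the critical point is a saddle point.

saddle point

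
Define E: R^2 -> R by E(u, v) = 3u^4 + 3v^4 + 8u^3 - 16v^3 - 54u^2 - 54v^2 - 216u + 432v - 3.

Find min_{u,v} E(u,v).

-1785

E(u,v) separates as P(u) + Q(v) − 3, so its minimum is min P + min Q − 3.
P'(u) = 12(u - 3)(u + 2)(u + 3) vanishes at u ∈ {-3, -2, 3}; Q'(v) = 12(v - 4)(v - 3)(v + 3) vanishes at v ∈ {-3, 3, 4}.
Local minima of P (where P''>0): P(-3)=189, P(3)=-675. Local minima of Q: Q(-3)=-1107, Q(4)=608.
So the global minimum of E is P(3) + Q(-3) − 3 = -675 − 1107 − 3 = -1785, attained at (3, -3).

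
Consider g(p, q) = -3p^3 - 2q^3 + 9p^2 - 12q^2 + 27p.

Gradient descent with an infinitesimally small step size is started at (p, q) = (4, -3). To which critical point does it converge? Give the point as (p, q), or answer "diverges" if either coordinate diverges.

g is separable, so gradient descent decouples: p follows -∂g/∂p, q follows -∂g/∂q.
∂g/∂p = -9(p - 3)(p + 1); at p=4 this is -45, so p increases.
∂g/∂q = -6q(q + 4); at q=-3 this is 18, so q decreases.
The p-coordinate has no critical point in that direction and runs off to infinity.

diverges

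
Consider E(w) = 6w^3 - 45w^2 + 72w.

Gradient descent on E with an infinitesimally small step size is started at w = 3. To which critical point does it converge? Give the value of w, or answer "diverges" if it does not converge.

4

E'(w) = 18(w - 4)(w - 1), so E'(3) = -36.
Gradient descent moves in the -E' direction, i.e. w is increasing.
The nearest critical point in that direction is w = 4, where E'' = 54 > 0 (a local minimum). The iterate converges there.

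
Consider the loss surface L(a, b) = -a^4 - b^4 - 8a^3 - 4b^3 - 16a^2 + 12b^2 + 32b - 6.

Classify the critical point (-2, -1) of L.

The mixed partial ∂²L/∂a∂b is 0, so the Hessian at any point is diag(L_aa, L_bb) = diag(-4(3a^2 + 12a + 8), 12(-b^2 - 2b + 2)).
At (-2, -1): H = diag(16, 36).
Both eigenvalues are positive, so H is positive definite: a local minimum.

local minimum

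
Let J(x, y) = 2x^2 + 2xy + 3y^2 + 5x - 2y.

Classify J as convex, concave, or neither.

J is quadratic, so its Hessian is the constant matrix H = [[4, 2], [2, 6]].
det(H) = 20, tr(H) = 10.
det(H) > 0 and tr(H) > 0, so H is positive definite everywhere: convex.

convex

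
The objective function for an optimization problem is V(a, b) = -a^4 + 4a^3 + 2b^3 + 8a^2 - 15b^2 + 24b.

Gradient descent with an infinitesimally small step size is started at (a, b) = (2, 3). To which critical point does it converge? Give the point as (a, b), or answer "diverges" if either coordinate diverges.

V is separable, so gradient descent decouples: a follows -∂V/∂a, b follows -∂V/∂b.
∂V/∂a = -4a(a - 4)(a + 1); at a=2 this is 48, so a decreases.
∂V/∂b = 6(b - 4)(b - 1); at b=3 this is -12, so b increases.
a converges to its nearest critical value 0 (a local min of the a-part); b converges to 4. The iterate converges to (0, 4).

(0, 4)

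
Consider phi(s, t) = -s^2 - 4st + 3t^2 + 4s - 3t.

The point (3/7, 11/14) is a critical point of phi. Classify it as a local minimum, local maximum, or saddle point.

The Hessian of phi is constant: H = [[-2, -4], [-4, 6]].
det(H) = (-2)·6 − (-4)² = -28.
Since det(H) < 0, H is indefinite and the critical point is a saddle point.

saddle point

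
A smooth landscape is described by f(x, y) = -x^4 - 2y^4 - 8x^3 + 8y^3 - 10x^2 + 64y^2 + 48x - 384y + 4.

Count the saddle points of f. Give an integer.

f separates as a function of x plus a function of y, so ∇f=0 decouples.
∂f/∂x = -4(x - 1)(x + 3)(x + 4) = 0 at x ∈ {-4, -3, 1}; ∂f/∂y = -8(y - 4)(y - 3)(y + 4) = 0 at y ∈ {-4, 3, 4}.
The Hessian is diagonal: diag(f_xx, f_yy). Second derivatives: f_xx(-4)=-20, f_xx(-3)=16, f_xx(1)=-80; f_yy(-4)=-448, f_yy(3)=56, f_yy(4)=-64.
Saddle points occur where the two diagonal entries have opposite signs: (-4, 3), (-3, -4), (-3, 4), (1, 3). Count: 4.

4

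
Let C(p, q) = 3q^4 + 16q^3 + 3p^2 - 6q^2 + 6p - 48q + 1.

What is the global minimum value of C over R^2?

C(p,q) separates as A(p) + B(q) + 1, so its minimum is min A + min B + 1.
A'(p) = 6p + 6 vanishes at p ∈ {-1}; B'(q) = 12(q - 1)(q + 1)(q + 4) vanishes at q ∈ {-4, -1, 1}.
Local minima of A (where A''>0): A(-1)=-3. Local minima of B: B(-4)=-160, B(1)=-35.
So the global minimum of C is A(-1) + B(-4) + 1 = -3 − 160 + 1 = -162, attained at (-1, -4).

-162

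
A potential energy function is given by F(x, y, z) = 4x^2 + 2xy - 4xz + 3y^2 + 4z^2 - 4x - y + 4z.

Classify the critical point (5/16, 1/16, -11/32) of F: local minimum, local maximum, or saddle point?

local minimum

The Hessian is constant: H = [[8, 2, -4], [2, 6, 0], [-4, 0, 8]].
Leading principal minors: Δ₁ = 8, Δ₂ = 44, Δ₃ = 256.
All leading minors are positive, so H is positive definite: a local minimum.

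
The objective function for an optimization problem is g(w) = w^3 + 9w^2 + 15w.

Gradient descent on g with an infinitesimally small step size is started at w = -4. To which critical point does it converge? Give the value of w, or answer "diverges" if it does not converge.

g'(w) = 3(w + 1)(w + 5), so g'(-4) = -9.
Gradient descent moves in the -g' direction, i.e. w is increasing.
The nearest critical point in that direction is w = -1, where g'' = 12 > 0 (a local minimum). The iterate converges there.

-1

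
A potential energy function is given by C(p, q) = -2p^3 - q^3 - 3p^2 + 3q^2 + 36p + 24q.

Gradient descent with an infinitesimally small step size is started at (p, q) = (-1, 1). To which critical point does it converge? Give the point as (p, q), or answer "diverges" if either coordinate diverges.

(-3, -2)

C is separable, so gradient descent decouples: p follows -∂C/∂p, q follows -∂C/∂q.
∂C/∂p = -6(p - 2)(p + 3); at p=-1 this is 36, so p decreases.
∂C/∂q = -3(q - 4)(q + 2); at q=1 this is 27, so q decreases.
p converges to its nearest critical value -3 (a local min of the p-part); q converges to -2. The iterate converges to (-3, -2).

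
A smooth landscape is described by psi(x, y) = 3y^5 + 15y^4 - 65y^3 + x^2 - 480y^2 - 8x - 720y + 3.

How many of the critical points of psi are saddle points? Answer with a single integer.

2

psi separates as a function of x plus a function of y, so ∇psi=0 decouples.
∂psi/∂x = 2(x - 4) = 0 at x ∈ {4}; ∂psi/∂y = 15(y - 4)(y + 1)(y + 3)(y + 4) = 0 at y ∈ {-4, -3, -1, 4}.
The Hessian is diagonal: diag(psi_xx, psi_yy). Second derivatives: psi_xx(4)=2; psi_yy(-4)=-360, psi_yy(-3)=210, psi_yy(-1)=-450, psi_yy(4)=4200.
Saddle points occur where the two diagonal entries have opposite signs: (4, -4), (4, -1). Count: 2.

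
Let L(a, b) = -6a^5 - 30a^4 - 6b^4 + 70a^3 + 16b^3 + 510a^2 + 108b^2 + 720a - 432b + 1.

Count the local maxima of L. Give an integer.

L separates as a function of a plus a function of b, so ∇L=0 decouples.
∂L/∂a = -30(a - 3)(a + 1)(a + 2)(a + 4) = 0 at a ∈ {-4, -2, -1, 3}; ∂L/∂b = -24(b - 3)(b - 2)(b + 3) = 0 at b ∈ {-3, 2, 3}.
The Hessian is diagonal: diag(L_aa, L_bb). Second derivatives: L_aa(-4)=1260, L_aa(-2)=-300, L_aa(-1)=360, L_aa(3)=-4200; L_bb(-3)=-720, L_bb(2)=120, L_bb(3)=-144.
Local maxima occur where both diagonal entries negative: (-2, -3), (-2, 3), (3, -3), (3, 3). Count: 4.

4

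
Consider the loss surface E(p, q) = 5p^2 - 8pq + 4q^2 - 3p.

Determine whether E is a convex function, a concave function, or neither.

E is quadratic, so its Hessian is the constant matrix H = [[10, -8], [-8, 8]].
det(H) = 16, tr(H) = 18.
det(H) > 0 and tr(H) > 0, so H is positive definite everywhere: convex.

convex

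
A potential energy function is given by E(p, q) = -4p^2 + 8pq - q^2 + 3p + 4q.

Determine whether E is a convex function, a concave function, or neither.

neither

E is quadratic, so its Hessian is the constant matrix H = [[-8, 8], [8, -2]].
det(H) = -48, tr(H) = -10.
det(H) < 0, so H is indefinite: neither convex nor concave.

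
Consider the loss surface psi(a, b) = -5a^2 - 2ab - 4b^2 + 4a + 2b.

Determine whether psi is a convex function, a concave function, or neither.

psi is quadratic, so its Hessian is the constant matrix H = [[-10, -2], [-2, -8]].
det(H) = 76, tr(H) = -18.
det(H) > 0 and tr(H) < 0, so H is negative definite everywhere: concave.

concave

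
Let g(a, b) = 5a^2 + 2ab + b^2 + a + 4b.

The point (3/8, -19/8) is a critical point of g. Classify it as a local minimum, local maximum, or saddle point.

local minimum

The Hessian of g is constant: H = [[10, 2], [2, 2]].
det(H) = 10·2 − 2² = 16.
det(H) > 0 and tr(H) = 12 > 0, so H is positive definite and the point is a local minimum.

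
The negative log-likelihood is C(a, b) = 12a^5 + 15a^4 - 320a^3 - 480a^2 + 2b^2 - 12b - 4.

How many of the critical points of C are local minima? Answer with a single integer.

2

C separates as a function of a plus a function of b, so ∇C=0 decouples.
∂C/∂a = 60a(a - 4)(a + 1)(a + 4) = 0 at a ∈ {-4, -1, 0, 4}; ∂C/∂b = 4(b - 3) = 0 at b ∈ {3}.
The Hessian is diagonal: diag(C_aa, C_bb). Second derivatives: C_aa(-4)=-5760, C_aa(-1)=900, C_aa(0)=-960, C_aa(4)=9600; C_bb(3)=4.
Local minima occur where both diagonal entries positive: (-1, 3), (4, 3). Count: 2.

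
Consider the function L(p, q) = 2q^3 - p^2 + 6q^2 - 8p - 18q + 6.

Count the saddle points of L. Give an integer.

L separates as a function of p plus a function of q, so ∇L=0 decouples.
∂L/∂p = -2(p + 4) = 0 at p ∈ {-4}; ∂L/∂q = 6(q - 1)(q + 3) = 0 at q ∈ {-3, 1}.
The Hessian is diagonal: diag(L_pp, L_qq). Second derivatives: L_pp(-4)=-2; L_qq(-3)=-24, L_qq(1)=24.
Saddle points occur where the two diagonal entries have opposite signs: (-4, 1). Count: 1.

1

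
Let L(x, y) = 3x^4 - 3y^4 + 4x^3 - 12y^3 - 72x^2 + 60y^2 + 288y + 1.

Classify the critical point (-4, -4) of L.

The mixed partial ∂²L/∂x∂y is 0, so the Hessian at any point is diag(L_xx, L_yy) = diag(12(3x^2 + 2x - 12), 12(-3y^2 - 6y + 10)).
At (-4, -4): H = diag(336, -168).
The eigenvalues have opposite signs, so H is indefinite: a saddle point.

saddle point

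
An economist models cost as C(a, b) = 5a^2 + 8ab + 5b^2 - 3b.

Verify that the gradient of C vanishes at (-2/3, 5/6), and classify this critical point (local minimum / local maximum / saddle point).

local minimum

∇C = (10a + 8b, 8a + 10b - 3); substituting (-2/3, 5/6) gives ∇C = (0, 0), so (-2/3, 5/6) is indeed a critical point.
The Hessian of C is constant: H = [[10, 8], [8, 10]].
det(H) = 10·10 − 8² = 36.
det(H) > 0 and tr(H) = 20 > 0, so H is positive definite and the point is a local minimum.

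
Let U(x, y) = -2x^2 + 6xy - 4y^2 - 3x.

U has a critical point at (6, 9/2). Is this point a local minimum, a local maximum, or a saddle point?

saddle point

The Hessian of U is constant: H = [[-4, 6], [6, -8]].
det(H) = (-4)·(-8) − 6² = -4.
Since det(H) < 0, H is indefinite and the critical point is a saddle point.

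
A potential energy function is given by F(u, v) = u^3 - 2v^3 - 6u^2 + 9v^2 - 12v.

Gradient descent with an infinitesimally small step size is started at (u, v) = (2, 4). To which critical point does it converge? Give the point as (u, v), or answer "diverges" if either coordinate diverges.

F is separable, so gradient descent decouples: u follows -∂F/∂u, v follows -∂F/∂v.
∂F/∂u = 3u(u - 4); at u=2 this is -12, so u increases.
∂F/∂v = -6(v - 2)(v - 1); at v=4 this is -36, so v increases.
The v-coordinate has no critical point in that direction and runs off to infinity.

diverges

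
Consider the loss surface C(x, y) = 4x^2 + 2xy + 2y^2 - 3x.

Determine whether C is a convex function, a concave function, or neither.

convex

C is quadratic, so its Hessian is the constant matrix H = [[8, 2], [2, 4]].
det(H) = 28, tr(H) = 12.
det(H) > 0 and tr(H) > 0, so H is positive definite everywhere: convex.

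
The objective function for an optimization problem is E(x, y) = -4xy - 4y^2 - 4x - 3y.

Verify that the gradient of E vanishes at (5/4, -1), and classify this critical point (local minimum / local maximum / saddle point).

∇E = (-4y - 4, -4x - 8y - 3); substituting (5/4, -1) gives ∇E = (0, 0), so (5/4, -1) is indeed a critical point.
The Hessian of E is constant: H = [[0, -4], [-4, -8]].
det(H) = 0·(-8) − (-4)² = -16.
Since det(H) < 0, H is indefinite and the critical point is a saddle point.

saddle point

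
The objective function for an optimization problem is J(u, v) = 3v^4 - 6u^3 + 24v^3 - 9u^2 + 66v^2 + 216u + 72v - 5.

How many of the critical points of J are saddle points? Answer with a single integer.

J separates as a function of u plus a function of v, so ∇J=0 decouples.
∂J/∂u = -18(u - 3)(u + 4) = 0 at u ∈ {-4, 3}; ∂J/∂v = 12(v + 1)(v + 2)(v + 3) = 0 at v ∈ {-3, -2, -1}.
The Hessian is diagonal: diag(J_uu, J_vv). Second derivatives: J_uu(-4)=126, J_uu(3)=-126; J_vv(-3)=24, J_vv(-2)=-12, J_vv(-1)=24.
Saddle points occur where the two diagonal entries have opposite signs: (-4, -2), (3, -3), (3, -1). Count: 3.

3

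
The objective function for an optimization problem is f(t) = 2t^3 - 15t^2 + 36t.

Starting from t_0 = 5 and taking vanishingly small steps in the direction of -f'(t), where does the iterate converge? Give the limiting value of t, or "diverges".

f'(t) = 6(t - 3)(t - 2), so f'(5) = 36.
Gradient descent moves in the -f' direction, i.e. t is decreasing.
The nearest critical point in that direction is t = 3, where f'' = 6 > 0 (a local minimum). The iterate converges there.

3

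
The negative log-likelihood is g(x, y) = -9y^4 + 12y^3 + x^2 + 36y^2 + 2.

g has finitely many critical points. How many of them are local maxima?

0

g separates as a function of x plus a function of y, so ∇g=0 decouples.
∂g/∂x = 2x = 0 at x ∈ {0}; ∂g/∂y = -36y(y - 2)(y + 1) = 0 at y ∈ {-1, 0, 2}.
The Hessian is diagonal: diag(g_xx, g_yy). Second derivatives: g_xx(0)=2; g_yy(-1)=-108, g_yy(0)=72, g_yy(2)=-216.
Local maxima occur where both diagonal entries negative: none. Count: 0.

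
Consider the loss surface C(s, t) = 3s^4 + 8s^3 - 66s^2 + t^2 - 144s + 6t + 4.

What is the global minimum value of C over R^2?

-572

C(s,t) separates as P(s) + Q(t) + 4, so its minimum is min P + min Q + 4.
P'(s) = 12(s - 3)(s + 1)(s + 4) vanishes at s ∈ {-4, -1, 3}; Q'(t) = 2(t + 3) vanishes at t ∈ {-3}.
Local minima of P (where P''>0): P(-4)=-224, P(3)=-567. Local minima of Q: Q(-3)=-9.
So the global minimum of C is P(3) + Q(-3) + 4 = -567 − 9 + 4 = -572, attained at (3, -3).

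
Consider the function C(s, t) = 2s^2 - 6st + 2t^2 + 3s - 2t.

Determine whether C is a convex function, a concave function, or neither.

neither

C is quadratic, so its Hessian is the constant matrix H = [[4, -6], [-6, 4]].
det(H) = -20, tr(H) = 8.
det(H) < 0, so H is indefinite: neither convex nor concave.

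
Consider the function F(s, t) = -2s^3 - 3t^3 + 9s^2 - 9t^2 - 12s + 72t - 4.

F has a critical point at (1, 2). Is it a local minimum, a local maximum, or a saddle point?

The mixed partial ∂²F/∂s∂t is 0, so the Hessian at any point is diag(F_ss, F_tt) = diag(6(-2s + 3), -18(t + 1)).
At (1, 2): H = diag(6, -54).
The eigenvalues have opposite signs, so H is indefinite: a saddle point.

saddle point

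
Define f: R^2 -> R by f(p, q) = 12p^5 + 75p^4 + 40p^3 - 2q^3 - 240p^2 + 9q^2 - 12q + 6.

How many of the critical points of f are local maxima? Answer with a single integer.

2

f separates as a function of p plus a function of q, so ∇f=0 decouples.
∂f/∂p = 60p(p - 1)(p + 2)(p + 4) = 0 at p ∈ {-4, -2, 0, 1}; ∂f/∂q = -6(q - 2)(q - 1) = 0 at q ∈ {1, 2}.
The Hessian is diagonal: diag(f_pp, f_qq). Second derivatives: f_pp(-4)=-2400, f_pp(-2)=720, f_pp(0)=-480, f_pp(1)=900; f_qq(1)=6, f_qq(2)=-6.
Local maxima occur where both diagonal entries negative: (-4, 2), (0, 2). Count: 2.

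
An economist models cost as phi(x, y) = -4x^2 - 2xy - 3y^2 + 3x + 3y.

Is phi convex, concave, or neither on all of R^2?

concave

phi is quadratic, so its Hessian is the constant matrix H = [[-8, -2], [-2, -6]].
det(H) = 44, tr(H) = -14.
det(H) > 0 and tr(H) < 0, so H is negative definite everywhere: concave.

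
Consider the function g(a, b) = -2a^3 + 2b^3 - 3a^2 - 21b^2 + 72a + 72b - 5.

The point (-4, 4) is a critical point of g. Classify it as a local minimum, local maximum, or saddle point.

The mixed partial ∂²g/∂a∂b is 0, so the Hessian at any point is diag(g_aa, g_bb) = diag(-6(2a + 1), 6(2b - 7)).
At (-4, 4): H = diag(42, 6).
Both eigenvalues are positive, so H is positive definite: a local minimum.

local minimum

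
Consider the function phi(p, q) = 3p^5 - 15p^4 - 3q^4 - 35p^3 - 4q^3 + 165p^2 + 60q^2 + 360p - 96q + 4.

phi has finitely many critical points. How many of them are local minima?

phi separates as a function of p plus a function of q, so ∇phi=0 decouples.
∂phi/∂p = 15(p - 4)(p - 3)(p + 1)(p + 2) = 0 at p ∈ {-2, -1, 3, 4}; ∂phi/∂q = -12(q - 2)(q - 1)(q + 4) = 0 at q ∈ {-4, 1, 2}.
The Hessian is diagonal: diag(phi_pp, phi_qq). Second derivatives: phi_pp(-2)=-450, phi_pp(-1)=300, phi_pp(3)=-300, phi_pp(4)=450; phi_qq(-4)=-360, phi_qq(1)=60, phi_qq(2)=-72.
Local minima occur where both diagonal entries positive: (-1, 1), (4, 1). Count: 2.

2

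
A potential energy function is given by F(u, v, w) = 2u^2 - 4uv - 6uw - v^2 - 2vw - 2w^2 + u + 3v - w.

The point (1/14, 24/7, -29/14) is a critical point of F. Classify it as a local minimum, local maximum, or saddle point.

The Hessian is constant: H = [[4, -4, -6], [-4, -2, -2], [-6, -2, -4]].
Leading principal minors: Δ₁ = 4, Δ₂ = -24, Δ₃ = 56.
The minors fit neither the all-positive nor the alternating-sign pattern, so H is indefinite: a saddle point.

saddle point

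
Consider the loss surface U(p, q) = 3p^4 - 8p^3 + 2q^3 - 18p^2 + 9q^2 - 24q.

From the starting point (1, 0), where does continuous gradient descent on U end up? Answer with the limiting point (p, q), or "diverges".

(3, 1)

U is separable, so gradient descent decouples: p follows -∂U/∂p, q follows -∂U/∂q.
∂U/∂p = 12p(p - 3)(p + 1); at p=1 this is -48, so p increases.
∂U/∂q = 6(q - 1)(q + 4); at q=0 this is -24, so q increases.
p converges to its nearest critical value 3 (a local min of the p-part); q converges to 1. The iterate converges to (3, 1).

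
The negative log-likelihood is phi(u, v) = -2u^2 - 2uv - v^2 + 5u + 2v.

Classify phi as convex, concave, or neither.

concave

phi is quadratic, so its Hessian is the constant matrix H = [[-4, -2], [-2, -2]].
det(H) = 4, tr(H) = -6.
det(H) > 0 and tr(H) < 0, so H is negative definite everywhere: concave.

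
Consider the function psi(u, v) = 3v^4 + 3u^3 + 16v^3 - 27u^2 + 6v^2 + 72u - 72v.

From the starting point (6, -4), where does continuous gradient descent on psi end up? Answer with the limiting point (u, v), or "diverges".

psi is separable, so gradient descent decouples: u follows -∂psi/∂u, v follows -∂psi/∂v.
∂psi/∂u = 9(u - 4)(u - 2); at u=6 this is 72, so u decreases.
∂psi/∂v = 12(v - 1)(v + 2)(v + 3); at v=-4 this is -120, so v increases.
u converges to its nearest critical value 4 (a local min of the u-part); v converges to -3. The iterate converges to (4, -3).

(4, -3)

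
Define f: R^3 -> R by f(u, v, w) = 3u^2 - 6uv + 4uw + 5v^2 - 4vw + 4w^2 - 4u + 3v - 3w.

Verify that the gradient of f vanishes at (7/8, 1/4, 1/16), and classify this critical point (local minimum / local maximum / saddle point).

local minimum

∇f = (6u - 6v + 4w - 4, -6u + 10v - 4w + 3, 4u - 4v + 8w - 3); substituting (7/8, 1/4, 1/16) gives ∇f = (0, 0, 0), so (7/8, 1/4, 1/16) is indeed a critical point.
The Hessian is constant: H = [[6, -6, 4], [-6, 10, -4], [4, -4, 8]].
Leading principal minors: Δ₁ = 6, Δ₂ = 24, Δ₃ = 128.
All leading minors are positive, so H is positive definite: a local minimum.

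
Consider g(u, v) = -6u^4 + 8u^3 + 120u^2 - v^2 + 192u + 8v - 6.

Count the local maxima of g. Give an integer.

2

g separates as a function of u plus a function of v, so ∇g=0 decouples.
∂g/∂u = -24(u - 4)(u + 1)(u + 2) = 0 at u ∈ {-2, -1, 4}; ∂g/∂v = -2(v - 4) = 0 at v ∈ {4}.
The Hessian is diagonal: diag(g_uu, g_vv). Second derivatives: g_uu(-2)=-144, g_uu(-1)=120, g_uu(4)=-720; g_vv(4)=-2.
Local maxima occur where both diagonal entries negative: (-2, 4), (4, 4). Count: 2.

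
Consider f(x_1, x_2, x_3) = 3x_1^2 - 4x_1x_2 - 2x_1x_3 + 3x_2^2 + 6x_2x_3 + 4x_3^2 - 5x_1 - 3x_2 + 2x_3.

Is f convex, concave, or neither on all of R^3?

convex

f is quadratic, so its Hessian is the constant matrix H = [[6, -4, -2], [-4, 6, 6], [-2, 6, 8]].
Leading principal minors: 6, 20, 16.
All positive ⇒ H ≻ 0 ⇒ convex.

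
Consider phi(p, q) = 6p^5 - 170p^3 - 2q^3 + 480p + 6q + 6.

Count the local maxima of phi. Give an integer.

phi separates as a function of p plus a function of q, so ∇phi=0 decouples.
∂phi/∂p = 30(p - 4)(p - 1)(p + 1)(p + 4) = 0 at p ∈ {-4, -1, 1, 4}; ∂phi/∂q = -6(q - 1)(q + 1) = 0 at q ∈ {-1, 1}.
The Hessian is diagonal: diag(phi_pp, phi_qq). Second derivatives: phi_pp(-4)=-3600, phi_pp(-1)=900, phi_pp(1)=-900, phi_pp(4)=3600; phi_qq(-1)=12, phi_qq(1)=-12.
Local maxima occur where both diagonal entries negative: (-4, 1), (1, 1). Count: 2.

2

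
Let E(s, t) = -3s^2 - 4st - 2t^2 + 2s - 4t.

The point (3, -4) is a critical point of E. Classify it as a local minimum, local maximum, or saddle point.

The Hessian of E is constant: H = [[-6, -4], [-4, -4]].
det(H) = (-6)·(-4) − (-4)² = 8.
det(H) > 0 and tr(H) = -10 < 0, so H is negative definite and the point is a local maximum.

local maximum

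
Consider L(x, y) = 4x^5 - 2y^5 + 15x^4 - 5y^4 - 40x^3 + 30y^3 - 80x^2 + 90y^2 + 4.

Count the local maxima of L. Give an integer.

4

L separates as a function of x plus a function of y, so ∇L=0 decouples.
∂L/∂x = 20x(x - 2)(x + 1)(x + 4) = 0 at x ∈ {-4, -1, 0, 2}; ∂L/∂y = -10y(y - 3)(y + 2)(y + 3) = 0 at y ∈ {-3, -2, 0, 3}.
The Hessian is diagonal: diag(L_xx, L_yy). Second derivatives: L_xx(-4)=-1440, L_xx(-1)=180, L_xx(0)=-160, L_xx(2)=720; L_yy(-3)=180, L_yy(-2)=-100, L_yy(0)=180, L_yy(3)=-900.
Local maxima occur where both diagonal entries negative: (-4, -2), (-4, 3), (0, -2), (0, 3). Count: 4.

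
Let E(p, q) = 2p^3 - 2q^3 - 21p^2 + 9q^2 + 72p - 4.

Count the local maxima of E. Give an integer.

1

E separates as a function of p plus a function of q, so ∇E=0 decouples.
∂E/∂p = 6(p - 4)(p - 3) = 0 at p ∈ {3, 4}; ∂E/∂q = -6q(q - 3) = 0 at q ∈ {0, 3}.
The Hessian is diagonal: diag(E_pp, E_qq). Second derivatives: E_pp(3)=-6, E_pp(4)=6; E_qq(0)=18, E_qq(3)=-18.
Local maxima occur where both diagonal entries negative: (3, 3). Count: 1.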